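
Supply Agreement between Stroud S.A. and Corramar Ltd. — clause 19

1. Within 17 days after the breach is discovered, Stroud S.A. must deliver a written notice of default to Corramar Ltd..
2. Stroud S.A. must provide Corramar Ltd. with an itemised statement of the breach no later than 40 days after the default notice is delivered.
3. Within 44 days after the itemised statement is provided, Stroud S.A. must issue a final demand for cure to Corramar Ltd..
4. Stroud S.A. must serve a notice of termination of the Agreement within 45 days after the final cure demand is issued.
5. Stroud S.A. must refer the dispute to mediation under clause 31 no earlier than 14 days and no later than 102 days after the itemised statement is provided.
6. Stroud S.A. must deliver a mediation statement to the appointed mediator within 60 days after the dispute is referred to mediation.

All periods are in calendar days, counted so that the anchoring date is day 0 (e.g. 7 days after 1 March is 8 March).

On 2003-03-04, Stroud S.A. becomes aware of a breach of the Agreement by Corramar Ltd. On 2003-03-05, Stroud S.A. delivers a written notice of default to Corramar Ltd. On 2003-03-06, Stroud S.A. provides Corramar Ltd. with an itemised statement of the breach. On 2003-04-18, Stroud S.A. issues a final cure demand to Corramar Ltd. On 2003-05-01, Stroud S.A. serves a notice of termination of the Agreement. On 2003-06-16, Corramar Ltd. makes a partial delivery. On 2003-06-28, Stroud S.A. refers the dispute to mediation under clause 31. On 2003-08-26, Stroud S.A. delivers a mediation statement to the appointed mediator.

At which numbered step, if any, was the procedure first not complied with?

Step 5

(1) due by 2003-03-04 + 17 days = 2003-03-21; done 2003-03-05 — timely.
(2) due by 2003-03-05 + 40 days = 2003-04-14; completed 2003-03-06, before the deadline.
(3) due by 2003-03-06 + 44 days = 2003-04-19; completed 2003-04-18, before the deadline.
(4) due by 2003-04-18 + 45 days = 2003-06-02; completed 2003-05-01, before the deadline.
(5) the permitted window runs from 2003-03-06 + 14 = 2003-03-20 to 2003-03-06 + 102 = 2003-06-16; 2003-06-28 is 12 days past the end of the window.
That is the first point of non-compliance.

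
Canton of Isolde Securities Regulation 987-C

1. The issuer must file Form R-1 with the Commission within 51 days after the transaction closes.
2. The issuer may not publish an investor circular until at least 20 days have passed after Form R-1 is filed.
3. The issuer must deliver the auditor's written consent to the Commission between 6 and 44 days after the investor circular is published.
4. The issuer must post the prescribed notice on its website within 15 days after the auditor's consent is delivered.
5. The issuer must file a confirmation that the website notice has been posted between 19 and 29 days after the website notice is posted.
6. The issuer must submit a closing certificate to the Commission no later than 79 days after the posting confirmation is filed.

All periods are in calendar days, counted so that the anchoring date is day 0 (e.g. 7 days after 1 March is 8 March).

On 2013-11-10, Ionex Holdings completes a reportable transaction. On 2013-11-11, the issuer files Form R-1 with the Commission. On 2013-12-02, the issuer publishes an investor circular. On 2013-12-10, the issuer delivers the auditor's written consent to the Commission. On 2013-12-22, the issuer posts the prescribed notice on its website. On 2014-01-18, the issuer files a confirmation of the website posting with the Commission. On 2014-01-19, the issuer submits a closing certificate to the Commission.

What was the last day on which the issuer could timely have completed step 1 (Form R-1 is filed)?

2013-12-31

Step 1 runs from 2013-11-10, when the transaction closes. 51 days after 2013-11-10 is 2013-12-31.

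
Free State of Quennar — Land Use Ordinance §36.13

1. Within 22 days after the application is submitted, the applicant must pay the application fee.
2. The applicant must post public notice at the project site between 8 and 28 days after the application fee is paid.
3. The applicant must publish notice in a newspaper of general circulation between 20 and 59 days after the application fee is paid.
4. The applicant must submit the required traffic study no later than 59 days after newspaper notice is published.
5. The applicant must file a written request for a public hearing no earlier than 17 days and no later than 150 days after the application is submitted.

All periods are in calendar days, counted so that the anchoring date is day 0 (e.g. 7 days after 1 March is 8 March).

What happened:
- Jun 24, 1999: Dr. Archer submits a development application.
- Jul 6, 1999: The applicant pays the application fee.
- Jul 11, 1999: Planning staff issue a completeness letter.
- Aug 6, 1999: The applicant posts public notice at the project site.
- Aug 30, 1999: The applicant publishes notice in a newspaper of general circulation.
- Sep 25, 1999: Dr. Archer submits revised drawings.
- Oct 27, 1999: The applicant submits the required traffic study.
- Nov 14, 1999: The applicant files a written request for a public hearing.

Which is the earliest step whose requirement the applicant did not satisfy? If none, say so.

Step 2

Step 1 — counting 22 days from Jun 24, 1999 (when the application is submitted) gives a deadline of Jul 16, 1999; done Jul 6, 1999 — timely.
Step 2 — 8 and 28 days from Jul 6, 1999 (when the application fee is paid) are Jul 14, 1999 and Aug 3, 1999 respectively; Aug 6, 1999 is 3 days past the end of the window.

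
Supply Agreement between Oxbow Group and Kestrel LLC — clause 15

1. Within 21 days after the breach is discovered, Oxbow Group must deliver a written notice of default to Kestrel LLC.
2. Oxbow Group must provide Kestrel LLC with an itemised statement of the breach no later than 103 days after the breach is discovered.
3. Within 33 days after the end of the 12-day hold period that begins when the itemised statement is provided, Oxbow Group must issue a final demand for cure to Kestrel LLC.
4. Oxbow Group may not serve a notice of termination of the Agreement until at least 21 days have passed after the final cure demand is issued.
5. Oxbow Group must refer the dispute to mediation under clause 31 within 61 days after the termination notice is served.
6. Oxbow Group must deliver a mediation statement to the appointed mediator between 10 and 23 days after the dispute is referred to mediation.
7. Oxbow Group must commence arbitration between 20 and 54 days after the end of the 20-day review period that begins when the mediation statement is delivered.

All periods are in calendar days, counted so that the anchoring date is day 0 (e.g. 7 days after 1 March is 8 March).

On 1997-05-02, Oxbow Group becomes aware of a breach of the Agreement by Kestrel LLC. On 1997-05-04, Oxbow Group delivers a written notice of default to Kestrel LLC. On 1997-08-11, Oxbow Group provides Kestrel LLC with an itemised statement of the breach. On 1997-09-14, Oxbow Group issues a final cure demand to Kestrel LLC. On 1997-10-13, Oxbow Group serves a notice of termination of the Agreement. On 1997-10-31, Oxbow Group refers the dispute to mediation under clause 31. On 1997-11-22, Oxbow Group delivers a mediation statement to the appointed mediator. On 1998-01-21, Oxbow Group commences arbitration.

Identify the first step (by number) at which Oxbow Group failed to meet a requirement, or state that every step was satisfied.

Step 1: 21 days after 1997-05-02 (when the breach is discovered) is 1997-05-23; 1997-05-04 is within that limit.
Step 2: 103 days after 1997-05-02 (when the breach is discovered) is 1997-08-13; 1997-08-11 is within that limit.
Step 3: 33 days after 1997-08-23 (end of the 12-day hold period, which began when the itemised statement is provided on 1997-08-11) is 1997-09-25; completed 1997-09-14, before the deadline.
Step 4: the earliest permitted date is 21 days after 1997-09-14 (when the final cure demand is issued), i.e. 1997-10-05; done 1997-10-13 — permitted.
Step 5: 61 days after 1997-10-13 (when the termination notice is served) is 1997-12-13; done 1997-10-31 — timely.
Step 6: the window is 10–23 days after 1997-10-31 (when the dispute is referred to mediation), so 1997-11-10 through 1997-11-23; done 1997-11-22 — within the window.
Step 7: the window is 20–54 days after 1997-12-12 (end of the 20-day review period, which began when the mediation statement is delivered on 1997-11-22), so 1998-01-01 through 1998-02-04; done 1998-01-21 — within the window.

None — every step was satisfied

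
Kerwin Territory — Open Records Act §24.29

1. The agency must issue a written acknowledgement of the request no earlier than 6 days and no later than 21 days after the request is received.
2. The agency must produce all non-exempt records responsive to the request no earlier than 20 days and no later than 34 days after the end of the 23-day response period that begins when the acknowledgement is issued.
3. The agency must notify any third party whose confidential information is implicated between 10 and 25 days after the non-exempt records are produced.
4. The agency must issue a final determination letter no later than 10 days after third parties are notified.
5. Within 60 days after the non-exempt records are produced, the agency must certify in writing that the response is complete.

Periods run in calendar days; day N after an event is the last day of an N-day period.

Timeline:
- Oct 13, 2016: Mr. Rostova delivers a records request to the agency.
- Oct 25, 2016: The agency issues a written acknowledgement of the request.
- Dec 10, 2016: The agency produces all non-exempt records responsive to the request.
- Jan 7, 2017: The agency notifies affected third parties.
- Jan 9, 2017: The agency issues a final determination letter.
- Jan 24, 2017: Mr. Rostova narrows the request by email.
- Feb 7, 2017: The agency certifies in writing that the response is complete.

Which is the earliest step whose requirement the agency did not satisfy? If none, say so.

Step 3

Step 1 — 6 and 21 days from Oct 13, 2016 (when the request is received) are Oct 19, 2016 and Nov 3, 2016 respectively; Oct 25, 2016 falls inside that range.
Step 2 — 20 and 34 days from Nov 17, 2016 (end of the 23-day response period, which began when the acknowledgement is issued on Oct 25, 2016) are Dec 7, 2016 and Dec 21, 2016 respectively; done Dec 10, 2016 — within the window.
Step 3 — 10 and 25 days from Dec 10, 2016 (when the non-exempt records are produced) are Dec 20, 2016 and Jan 4, 2017 respectively; done Jan 7, 2017 — 3 days after the window closed.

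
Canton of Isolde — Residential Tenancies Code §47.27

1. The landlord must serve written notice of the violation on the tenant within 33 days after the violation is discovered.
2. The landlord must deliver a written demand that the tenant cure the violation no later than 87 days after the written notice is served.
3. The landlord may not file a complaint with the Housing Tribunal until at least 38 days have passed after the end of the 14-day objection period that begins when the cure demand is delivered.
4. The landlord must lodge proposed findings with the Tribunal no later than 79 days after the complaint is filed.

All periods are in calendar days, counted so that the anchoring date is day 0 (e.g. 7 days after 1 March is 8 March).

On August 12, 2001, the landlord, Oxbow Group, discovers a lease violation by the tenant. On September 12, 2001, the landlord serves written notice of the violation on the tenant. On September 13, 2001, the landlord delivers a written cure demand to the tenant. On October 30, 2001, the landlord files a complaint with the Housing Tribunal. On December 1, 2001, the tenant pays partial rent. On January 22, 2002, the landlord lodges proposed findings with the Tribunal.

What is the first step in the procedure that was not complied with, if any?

Step 1 — counting 33 days from August 12, 2001 (when the violation is discovered) gives a deadline of September 14, 2001; September 12, 2001 is within that limit.
Step 2 — counting 87 days from September 12, 2001 (when the written notice is served) gives a deadline of December 8, 2001; September 13, 2001 is within that limit.
Step 3 — must wait 38 days from September 27, 2001 (end of the 14-day objection period, which began when the cure demand is delivered on September 13, 2001), so not before November 4, 2001; done October 30, 2001 — 5 days too early.

Step 3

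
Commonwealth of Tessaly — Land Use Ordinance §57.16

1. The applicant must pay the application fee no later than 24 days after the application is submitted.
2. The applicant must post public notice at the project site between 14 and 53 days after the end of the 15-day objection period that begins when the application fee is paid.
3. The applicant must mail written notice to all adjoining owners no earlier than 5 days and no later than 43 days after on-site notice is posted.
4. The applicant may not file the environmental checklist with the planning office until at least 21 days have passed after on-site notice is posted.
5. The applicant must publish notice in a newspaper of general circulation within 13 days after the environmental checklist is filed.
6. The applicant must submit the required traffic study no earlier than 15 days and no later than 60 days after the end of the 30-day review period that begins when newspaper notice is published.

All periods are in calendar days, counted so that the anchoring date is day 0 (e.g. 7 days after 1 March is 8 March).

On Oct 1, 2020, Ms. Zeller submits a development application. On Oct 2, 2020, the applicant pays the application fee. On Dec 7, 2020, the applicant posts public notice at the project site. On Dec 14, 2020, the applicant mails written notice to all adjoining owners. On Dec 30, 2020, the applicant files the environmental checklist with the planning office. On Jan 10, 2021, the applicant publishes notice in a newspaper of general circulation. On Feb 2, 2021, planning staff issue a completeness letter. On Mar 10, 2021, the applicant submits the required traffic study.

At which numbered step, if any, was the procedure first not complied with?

Step 1 — counting 24 days from Oct 1, 2020 (when the application is submitted) gives a deadline of Oct 25, 2020; completed Oct 2, 2020, before the deadline.
Step 2 — 14 and 53 days from Oct 17, 2020 (end of the 15-day objection period, which began when the application fee is paid on Oct 2, 2020) are Oct 31, 2020 and Dec 9, 2020 respectively; done Dec 7, 2020 — within the window.
Step 3 — 5 and 43 days from Dec 7, 2020 (when on-site notice is posted) are Dec 12, 2020 and Jan 19, 2021 respectively; done Dec 14, 2020 — within the window.
Step 4 — must wait 21 days from Dec 7, 2020 (when on-site notice is posted), so not before Dec 28, 2020; done Dec 30, 2020 — permitted.
Step 5 — counting 13 days from Dec 30, 2020 (when the environmental checklist is filed) gives a deadline of Jan 12, 2021; completed Jan 10, 2021, before the deadline.
Step 6 — 15 and 60 days from Feb 9, 2021 (end of the 30-day review period, which began when newspaper notice is published on Jan 10, 2021) are Feb 24, 2021 and Apr 10, 2021 respectively; Mar 10, 2021 falls inside that range.

None — every step was satisfied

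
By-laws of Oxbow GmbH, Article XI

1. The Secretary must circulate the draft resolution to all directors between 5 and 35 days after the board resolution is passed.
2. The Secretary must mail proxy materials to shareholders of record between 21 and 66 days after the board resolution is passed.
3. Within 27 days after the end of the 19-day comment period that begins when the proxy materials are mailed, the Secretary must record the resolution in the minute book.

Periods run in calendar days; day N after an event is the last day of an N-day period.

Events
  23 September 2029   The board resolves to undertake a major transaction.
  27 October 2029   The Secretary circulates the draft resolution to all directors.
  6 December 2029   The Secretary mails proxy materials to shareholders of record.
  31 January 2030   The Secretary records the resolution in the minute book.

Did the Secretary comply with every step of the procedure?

Step 1: the window is 5–35 days after 23 September 2029 (when the board resolution is passed), so 28 September 2029 through 28 October 2029; done 27 October 2029, which is between those dates.
Step 2: the window is 21–66 days after 23 September 2029 (when the board resolution is passed), so 14 October 2029 through 28 November 2029; done 6 December 2029 — 8 days after the window closed.

No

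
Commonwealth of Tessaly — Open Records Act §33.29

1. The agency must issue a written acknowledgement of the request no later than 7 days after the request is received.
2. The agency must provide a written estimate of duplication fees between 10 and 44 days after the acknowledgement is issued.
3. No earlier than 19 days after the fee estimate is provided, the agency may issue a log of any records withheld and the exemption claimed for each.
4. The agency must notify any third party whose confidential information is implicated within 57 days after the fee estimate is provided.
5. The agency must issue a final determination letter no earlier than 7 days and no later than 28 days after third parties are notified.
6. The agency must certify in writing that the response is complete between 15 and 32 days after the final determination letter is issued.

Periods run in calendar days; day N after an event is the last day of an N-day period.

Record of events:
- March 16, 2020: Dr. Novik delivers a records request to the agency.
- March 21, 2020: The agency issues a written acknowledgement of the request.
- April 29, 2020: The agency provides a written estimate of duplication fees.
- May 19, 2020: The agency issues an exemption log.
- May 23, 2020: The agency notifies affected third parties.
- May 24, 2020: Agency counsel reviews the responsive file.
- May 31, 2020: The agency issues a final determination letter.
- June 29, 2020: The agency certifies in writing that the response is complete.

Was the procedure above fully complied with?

Yes

Step 1: 7 days after March 16, 2020 (when the request is received) is March 23, 2020; March 21, 2020 is within that limit.
Step 2: the window is 10–44 days after March 21, 2020 (when the acknowledgement is issued), so March 31, 2020 through May 4, 2020; done April 29, 2020, which is between those dates.
Step 3: the earliest permitted date is 19 days after April 29, 2020 (when the fee estimate is provided), i.e. May 18, 2020; done May 19, 2020, after the minimum wait.
Step 4: 57 days after April 29, 2020 (when the fee estimate is provided) is June 25, 2020; done May 23, 2020 — timely.
Step 5: the window is 7–28 days after May 23, 2020 (when third parties are notified), so May 30, 2020 through June 20, 2020; done May 31, 2020, which is between those dates.
Step 6: the window is 15–32 days after May 31, 2020 (when the final determination letter is issued), so June 15, 2020 through July 2, 2020; June 29, 2020 falls inside that range.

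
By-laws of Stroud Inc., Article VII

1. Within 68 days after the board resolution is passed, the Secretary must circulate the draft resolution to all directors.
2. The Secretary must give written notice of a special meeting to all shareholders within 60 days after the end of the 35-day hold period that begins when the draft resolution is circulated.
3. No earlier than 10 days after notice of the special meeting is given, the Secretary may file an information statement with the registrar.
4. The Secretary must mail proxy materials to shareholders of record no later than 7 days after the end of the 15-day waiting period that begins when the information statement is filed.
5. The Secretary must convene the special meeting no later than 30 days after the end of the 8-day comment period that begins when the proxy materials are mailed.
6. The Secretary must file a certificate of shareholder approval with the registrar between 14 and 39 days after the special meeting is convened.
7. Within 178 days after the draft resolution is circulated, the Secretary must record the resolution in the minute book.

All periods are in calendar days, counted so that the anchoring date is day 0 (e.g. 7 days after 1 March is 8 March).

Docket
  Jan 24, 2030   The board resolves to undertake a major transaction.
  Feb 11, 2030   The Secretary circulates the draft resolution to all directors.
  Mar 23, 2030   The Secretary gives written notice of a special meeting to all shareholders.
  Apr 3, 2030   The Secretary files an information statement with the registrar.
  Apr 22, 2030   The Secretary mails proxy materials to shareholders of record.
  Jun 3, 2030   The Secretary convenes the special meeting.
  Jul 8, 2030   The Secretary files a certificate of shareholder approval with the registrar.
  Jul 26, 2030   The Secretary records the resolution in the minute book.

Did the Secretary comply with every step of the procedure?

(1) due by Jan 24, 2030 + 68 days = Apr 2, 2030; Feb 11, 2030 is within that limit.
(2) due by Mar 18, 2030 + 60 days = May 17, 2030; completed Mar 23, 2030, before the deadline.
(3) permitted from Mar 23, 2030 + 10 days = Apr 2, 2030 onward; done Apr 3, 2030 — permitted.
(4) due by Apr 18, 2030 + 7 days = Apr 25, 2030; completed Apr 22, 2030, before the deadline.
(5) due by Apr 30, 2030 + 30 days = May 30, 2030; Jun 3, 2030 misses that deadline by 4 days.
Later steps need not be reached.

No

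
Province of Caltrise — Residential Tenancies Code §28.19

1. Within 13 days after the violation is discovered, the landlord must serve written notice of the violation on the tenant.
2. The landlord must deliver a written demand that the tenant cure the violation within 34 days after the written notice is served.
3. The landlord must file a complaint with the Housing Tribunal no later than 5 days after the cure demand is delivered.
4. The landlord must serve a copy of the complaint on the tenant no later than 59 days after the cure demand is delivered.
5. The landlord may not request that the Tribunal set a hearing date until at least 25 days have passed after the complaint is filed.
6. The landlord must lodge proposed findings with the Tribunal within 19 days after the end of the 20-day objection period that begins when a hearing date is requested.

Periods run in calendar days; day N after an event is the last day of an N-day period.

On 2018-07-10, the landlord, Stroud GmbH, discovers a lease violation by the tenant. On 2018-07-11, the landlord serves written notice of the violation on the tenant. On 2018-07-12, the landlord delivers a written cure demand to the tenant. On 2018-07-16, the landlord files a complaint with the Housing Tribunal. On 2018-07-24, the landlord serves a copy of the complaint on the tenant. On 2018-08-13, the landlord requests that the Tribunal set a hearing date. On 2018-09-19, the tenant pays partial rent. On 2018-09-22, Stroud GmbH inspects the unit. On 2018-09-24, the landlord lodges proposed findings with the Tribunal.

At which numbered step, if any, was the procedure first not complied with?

Step 1: 13 days after 2018-07-10 (when the violation is discovered) is 2018-07-23; completed 2018-07-11, before the deadline.
Step 2: 34 days after 2018-07-11 (when the written notice is served) is 2018-08-14; completed 2018-07-12, before the deadline.
Step 3: 5 days after 2018-07-12 (when the cure demand is delivered) is 2018-07-17; 2018-07-16 is within that limit.
Step 4: 59 days after 2018-07-12 (when the cure demand is delivered) is 2018-09-09; 2018-07-24 is within that limit.
Step 5: the earliest permitted date is 25 days after 2018-07-16 (when the complaint is filed), i.e. 2018-08-10; done 2018-08-13, after the minimum wait.
Step 6: 19 days after 2018-09-02 (end of the 20-day objection period, which began when a hearing date is requested on 2018-08-13) is 2018-09-21; done 2018-09-24 — 3 days late.
Later steps need not be reached.

Step 6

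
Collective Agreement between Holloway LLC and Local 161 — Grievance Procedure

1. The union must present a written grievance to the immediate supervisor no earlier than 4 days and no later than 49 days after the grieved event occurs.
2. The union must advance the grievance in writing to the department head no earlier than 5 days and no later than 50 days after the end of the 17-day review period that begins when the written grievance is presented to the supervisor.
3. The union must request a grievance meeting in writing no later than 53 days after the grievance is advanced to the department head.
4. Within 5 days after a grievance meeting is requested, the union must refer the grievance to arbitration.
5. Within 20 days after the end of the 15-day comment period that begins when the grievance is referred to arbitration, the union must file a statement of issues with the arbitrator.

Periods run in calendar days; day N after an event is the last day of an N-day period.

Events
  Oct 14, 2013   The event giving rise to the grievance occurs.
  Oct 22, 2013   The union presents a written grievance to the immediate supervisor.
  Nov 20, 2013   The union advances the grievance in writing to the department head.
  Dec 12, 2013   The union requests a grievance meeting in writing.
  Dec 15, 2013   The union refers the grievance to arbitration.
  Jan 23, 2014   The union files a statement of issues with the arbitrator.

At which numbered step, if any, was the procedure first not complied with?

Step 5

Step 1 — 4 and 49 days from Oct 14, 2013 (when the grieved event occurs) are Oct 18, 2013 and Dec 2, 2013 respectively; done Oct 22, 2013 — within the window.
Step 2 — 5 and 50 days from Nov 8, 2013 (end of the 17-day review period, which began when the written grievance is presented to the supervisor on Oct 22, 2013) are Nov 13, 2013 and Dec 28, 2013 respectively; done Nov 20, 2013 — within the window.
Step 3 — counting 53 days from Nov 20, 2013 (when the grievance is advanced to the department head) gives a deadline of Jan 12, 2014; completed Dec 12, 2013, before the deadline.
Step 4 — counting 5 days from Dec 12, 2013 (when a grievance meeting is requested) gives a deadline of Dec 17, 2013; completed Dec 15, 2013, before the deadline.
Step 5 — counting 20 days from Dec 30, 2013 (end of the 15-day comment period, which began when the grievance is referred to arbitration on Dec 15, 2013) gives a deadline of Jan 19, 2014; Jan 23, 2014 misses that deadline by 4 days.
No need to go further; step 5 was not satisfied.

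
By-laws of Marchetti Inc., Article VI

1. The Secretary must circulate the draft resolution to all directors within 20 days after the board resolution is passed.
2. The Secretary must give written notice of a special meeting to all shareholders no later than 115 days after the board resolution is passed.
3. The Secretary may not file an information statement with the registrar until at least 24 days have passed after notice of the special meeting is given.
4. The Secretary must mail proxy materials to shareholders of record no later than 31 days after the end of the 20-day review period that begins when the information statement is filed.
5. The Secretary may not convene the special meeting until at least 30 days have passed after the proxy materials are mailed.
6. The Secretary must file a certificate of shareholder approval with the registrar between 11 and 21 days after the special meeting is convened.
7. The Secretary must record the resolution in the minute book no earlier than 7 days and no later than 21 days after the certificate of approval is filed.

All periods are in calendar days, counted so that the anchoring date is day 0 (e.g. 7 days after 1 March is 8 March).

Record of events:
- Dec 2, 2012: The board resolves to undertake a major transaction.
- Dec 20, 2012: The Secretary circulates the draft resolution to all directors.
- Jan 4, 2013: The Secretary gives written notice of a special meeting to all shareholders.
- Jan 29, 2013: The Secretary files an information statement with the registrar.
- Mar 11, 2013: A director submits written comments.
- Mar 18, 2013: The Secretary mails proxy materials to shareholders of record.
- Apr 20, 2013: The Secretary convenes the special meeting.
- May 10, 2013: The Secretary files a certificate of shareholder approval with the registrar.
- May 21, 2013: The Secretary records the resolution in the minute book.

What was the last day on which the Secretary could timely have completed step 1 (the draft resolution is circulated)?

Dec 22, 2012

Step 1 runs from Dec 2, 2012, when the board resolution is passed. 20 days after Dec 2, 2012 is Dec 22, 2012.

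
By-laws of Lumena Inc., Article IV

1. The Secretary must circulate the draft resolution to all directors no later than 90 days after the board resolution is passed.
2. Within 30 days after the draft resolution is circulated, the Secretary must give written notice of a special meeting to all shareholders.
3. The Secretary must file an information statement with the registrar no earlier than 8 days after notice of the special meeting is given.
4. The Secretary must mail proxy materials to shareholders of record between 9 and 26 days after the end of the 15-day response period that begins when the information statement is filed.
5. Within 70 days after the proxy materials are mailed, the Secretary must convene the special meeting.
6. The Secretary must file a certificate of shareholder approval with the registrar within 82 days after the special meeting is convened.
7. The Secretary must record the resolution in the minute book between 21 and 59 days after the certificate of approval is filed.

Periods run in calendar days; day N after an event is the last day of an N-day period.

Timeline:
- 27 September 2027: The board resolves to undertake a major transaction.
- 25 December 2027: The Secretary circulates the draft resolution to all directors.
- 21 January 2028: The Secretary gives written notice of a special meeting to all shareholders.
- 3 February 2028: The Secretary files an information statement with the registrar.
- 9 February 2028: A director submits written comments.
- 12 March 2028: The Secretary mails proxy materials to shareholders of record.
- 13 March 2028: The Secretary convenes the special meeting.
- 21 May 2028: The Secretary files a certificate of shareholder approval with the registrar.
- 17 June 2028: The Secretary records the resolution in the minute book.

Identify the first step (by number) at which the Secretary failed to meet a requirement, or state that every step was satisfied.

None — every step was satisfied

Step 1 — counting 90 days from 27 September 2027 (when the board resolution is passed) gives a deadline of 26 December 2027; done 25 December 2027 — timely.
Step 2 — counting 30 days from 25 December 2027 (when the draft resolution is circulated) gives a deadline of 24 January 2028; 21 January 2028 is within that limit.
Step 3 — must wait 8 days from 21 January 2028 (when notice of the special meeting is given), so not before 29 January 2028; done 3 February 2028, after the minimum wait.
Step 4 — 9 and 26 days from 18 February 2028 (end of the 15-day response period, which began when the information statement is filed on 3 February 2028) are 27 February 2028 and 15 March 2028 respectively; done 12 March 2028, which is between those dates.
Step 5 — counting 70 days from 12 March 2028 (when the proxy materials are mailed) gives a deadline of 21 May 2028; 13 March 2028 is within that limit.
Step 6 — counting 82 days from 13 March 2028 (when the special meeting is convened) gives a deadline of 3 June 2028; completed 21 May 2028, before the deadline.
Step 7 — 21 and 59 days from 21 May 2028 (when the certificate of approval is filed) are 11 June 2028 and 19 July 2028 respectively; done 17 June 2028 — within the window.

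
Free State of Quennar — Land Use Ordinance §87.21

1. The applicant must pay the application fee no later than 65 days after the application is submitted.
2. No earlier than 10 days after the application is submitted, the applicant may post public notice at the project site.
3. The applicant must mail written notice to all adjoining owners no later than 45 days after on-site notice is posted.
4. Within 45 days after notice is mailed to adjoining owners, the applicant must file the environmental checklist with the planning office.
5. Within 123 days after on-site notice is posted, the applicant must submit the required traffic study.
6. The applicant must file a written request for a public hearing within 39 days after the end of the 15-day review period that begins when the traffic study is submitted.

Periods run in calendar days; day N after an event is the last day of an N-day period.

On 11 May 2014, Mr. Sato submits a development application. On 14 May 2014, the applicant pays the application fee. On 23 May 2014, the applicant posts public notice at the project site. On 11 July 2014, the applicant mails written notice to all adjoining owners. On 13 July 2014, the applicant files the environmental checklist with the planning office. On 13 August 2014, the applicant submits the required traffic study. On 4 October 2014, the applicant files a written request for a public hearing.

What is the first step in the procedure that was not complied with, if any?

Step 1: 65 days after 11 May 2014 (when the application is submitted) is 15 July 2014; completed 14 May 2014, before the deadline.
Step 2: the earliest permitted date is 10 days after 11 May 2014 (when the application is submitted), i.e. 21 May 2014; 23 May 2014 is on or after that date.
Step 3: 45 days after 23 May 2014 (when on-site notice is posted) is 7 July 2014; 11 July 2014 misses that deadline by 4 days.

Step 3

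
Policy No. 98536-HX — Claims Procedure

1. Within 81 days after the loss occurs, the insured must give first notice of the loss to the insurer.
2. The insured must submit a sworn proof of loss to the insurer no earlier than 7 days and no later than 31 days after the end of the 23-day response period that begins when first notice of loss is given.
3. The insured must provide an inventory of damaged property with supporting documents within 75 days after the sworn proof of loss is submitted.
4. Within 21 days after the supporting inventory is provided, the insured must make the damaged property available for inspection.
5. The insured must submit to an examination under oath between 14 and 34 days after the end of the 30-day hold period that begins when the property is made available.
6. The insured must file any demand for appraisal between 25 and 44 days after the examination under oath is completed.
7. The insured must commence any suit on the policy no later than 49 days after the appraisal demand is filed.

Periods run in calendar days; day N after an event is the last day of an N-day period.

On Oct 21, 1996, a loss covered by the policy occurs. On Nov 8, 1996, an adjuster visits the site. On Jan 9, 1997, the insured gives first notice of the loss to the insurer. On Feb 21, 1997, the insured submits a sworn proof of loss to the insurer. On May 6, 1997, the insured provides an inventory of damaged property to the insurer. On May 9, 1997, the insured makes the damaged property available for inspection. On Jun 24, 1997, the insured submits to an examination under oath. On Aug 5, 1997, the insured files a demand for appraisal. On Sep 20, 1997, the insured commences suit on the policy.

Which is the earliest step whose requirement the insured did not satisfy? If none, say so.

(1) due by Oct 21, 1996 + 81 days = Jan 10, 1997; Jan 9, 1997 is within that limit.
(2) the permitted window runs from Feb 1, 1997 + 7 = Feb 8, 1997 to Feb 1, 1997 + 31 = Mar 4, 1997; done Feb 21, 1997, which is between those dates.
(3) due by Feb 21, 1997 + 75 days = May 7, 1997; done May 6, 1997 — timely.
(4) due by May 6, 1997 + 21 days = May 27, 1997; completed May 9, 1997, before the deadline.
(5) the permitted window runs from Jun 8, 1997 + 14 = Jun 22, 1997 to Jun 8, 1997 + 34 = Jul 12, 1997; done Jun 24, 1997, which is between those dates.
(6) the permitted window runs from Jun 24, 1997 + 25 = Jul 19, 1997 to Jun 24, 1997 + 44 = Aug 7, 1997; done Aug 5, 1997, which is between those dates.
(7) due by Aug 5, 1997 + 49 days = Sep 23, 1997; Sep 20, 1997 is within that limit.

None — every step was satisfied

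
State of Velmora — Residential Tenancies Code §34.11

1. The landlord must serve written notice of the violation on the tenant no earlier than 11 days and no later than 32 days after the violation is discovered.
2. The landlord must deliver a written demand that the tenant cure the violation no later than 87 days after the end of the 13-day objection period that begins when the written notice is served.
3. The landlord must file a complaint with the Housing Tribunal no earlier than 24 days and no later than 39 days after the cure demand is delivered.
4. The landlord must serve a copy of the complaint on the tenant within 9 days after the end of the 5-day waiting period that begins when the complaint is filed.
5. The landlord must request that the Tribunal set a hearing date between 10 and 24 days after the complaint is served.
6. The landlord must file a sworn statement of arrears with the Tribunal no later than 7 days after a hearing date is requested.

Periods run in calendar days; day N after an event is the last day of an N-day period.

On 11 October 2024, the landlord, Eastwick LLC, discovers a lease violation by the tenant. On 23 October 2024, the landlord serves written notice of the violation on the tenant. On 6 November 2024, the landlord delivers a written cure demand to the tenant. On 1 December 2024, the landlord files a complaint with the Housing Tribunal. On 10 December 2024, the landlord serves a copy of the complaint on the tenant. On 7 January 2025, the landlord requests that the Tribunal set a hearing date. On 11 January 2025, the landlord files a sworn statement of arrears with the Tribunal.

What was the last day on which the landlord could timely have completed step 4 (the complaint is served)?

The complaint is filed on 1 December 2024; the 5-day waiting period therefore ends 6 December 2024, and step 4 runs from that date. 9 days after 6 December 2024 is 15 December 2024.

15 December 2024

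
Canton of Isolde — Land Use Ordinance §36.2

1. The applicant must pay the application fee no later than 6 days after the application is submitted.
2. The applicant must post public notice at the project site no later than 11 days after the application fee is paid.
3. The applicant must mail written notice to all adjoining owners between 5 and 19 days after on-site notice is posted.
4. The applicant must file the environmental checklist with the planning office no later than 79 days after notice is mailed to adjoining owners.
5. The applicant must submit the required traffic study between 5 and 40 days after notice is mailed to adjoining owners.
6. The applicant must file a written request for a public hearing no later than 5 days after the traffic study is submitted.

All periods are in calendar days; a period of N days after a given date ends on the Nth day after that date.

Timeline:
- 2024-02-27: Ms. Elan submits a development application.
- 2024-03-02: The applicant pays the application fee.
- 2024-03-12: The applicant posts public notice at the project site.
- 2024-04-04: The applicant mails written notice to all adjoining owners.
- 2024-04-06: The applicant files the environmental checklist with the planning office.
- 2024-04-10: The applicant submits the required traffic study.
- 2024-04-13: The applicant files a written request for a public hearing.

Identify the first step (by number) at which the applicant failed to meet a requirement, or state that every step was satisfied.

Step 3

Step 1: 6 days after 2024-02-27 (when the application is submitted) is 2024-03-04; 2024-03-02 is within that limit.
Step 2: 11 days after 2024-03-02 (when the application fee is paid) is 2024-03-13; completed 2024-03-12, before the deadline.
Step 3: the window is 5–19 days after 2024-03-12 (when on-site notice is posted), so 2024-03-17 through 2024-03-31; done 2024-04-04 — 4 days after the window closed.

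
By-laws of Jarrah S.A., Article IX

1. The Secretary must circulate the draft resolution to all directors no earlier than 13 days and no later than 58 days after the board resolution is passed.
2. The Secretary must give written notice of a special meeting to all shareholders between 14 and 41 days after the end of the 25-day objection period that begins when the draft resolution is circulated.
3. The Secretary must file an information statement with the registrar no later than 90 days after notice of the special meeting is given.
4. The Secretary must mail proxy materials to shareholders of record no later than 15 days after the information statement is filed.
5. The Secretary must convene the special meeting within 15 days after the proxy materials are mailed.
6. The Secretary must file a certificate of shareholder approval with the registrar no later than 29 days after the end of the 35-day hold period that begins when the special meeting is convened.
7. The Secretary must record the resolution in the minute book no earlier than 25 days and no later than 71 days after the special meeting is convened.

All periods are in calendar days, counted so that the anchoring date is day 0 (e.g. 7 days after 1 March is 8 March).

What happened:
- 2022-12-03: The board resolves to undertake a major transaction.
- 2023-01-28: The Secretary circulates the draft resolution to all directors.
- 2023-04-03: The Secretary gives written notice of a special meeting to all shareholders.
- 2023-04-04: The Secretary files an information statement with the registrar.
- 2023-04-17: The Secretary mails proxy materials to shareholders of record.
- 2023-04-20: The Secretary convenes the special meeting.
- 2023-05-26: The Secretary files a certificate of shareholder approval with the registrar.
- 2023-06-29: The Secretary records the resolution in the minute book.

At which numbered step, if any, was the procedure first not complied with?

None — every step was satisfied

(1) the permitted window runs from 2022-12-03 + 13 = 2022-12-16 to 2022-12-03 + 58 = 2023-01-30; 2023-01-28 falls inside that range.
(2) the permitted window runs from 2023-02-22 + 14 = 2023-03-08 to 2023-02-22 + 41 = 2023-04-04; 2023-04-03 falls inside that range.
(3) due by 2023-04-03 + 90 days = 2023-07-02; done 2023-04-04 — timely.
(4) due by 2023-04-04 + 15 days = 2023-04-19; 2023-04-17 is within that limit.
(5) due by 2023-04-17 + 15 days = 2023-05-02; completed 2023-04-20, before the deadline.
(6) due by 2023-05-25 + 29 days = 2023-06-23; 2023-05-26 is within that limit.
(7) the permitted window runs from 2023-04-20 + 25 = 2023-05-15 to 2023-04-20 + 71 = 2023-06-30; done 2023-06-29 — within the window.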